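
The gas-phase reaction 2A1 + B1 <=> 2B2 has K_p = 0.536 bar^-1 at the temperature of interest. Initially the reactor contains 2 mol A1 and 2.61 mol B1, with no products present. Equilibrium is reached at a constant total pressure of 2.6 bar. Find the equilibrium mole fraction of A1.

y_A1 = 0.260

Basis: 2 mol A1 initially; let X = conversion of A1. Extent ξ = X.
Mole table: n_A1 = 2 − 2X; n_B1 = 2.61 − X; n_B2 = 2X.
Total moles n_T = 4.61 − X.
Mole fractions y_i = n_i/n_T; K_p = p_B2^2 / (p_A1^2 p_B1) with p_i = y_i·P.
Substituting and setting equal to 0.536 bar^-1 gives a polynomial in X; the root in (0,1) is X = 0.459.
Then n_A1 = 1.08, n_T = 4.15, so y_A1 = 0.260.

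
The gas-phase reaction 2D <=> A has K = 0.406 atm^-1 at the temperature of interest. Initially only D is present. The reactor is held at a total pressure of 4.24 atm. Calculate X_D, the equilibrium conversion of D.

Take 1 mol D as basis and let X be its fractional conversion, so ξ = 0.5X.
Species balance: n_D = 1 − X; n_A = 0.5X.
Total moles n_T = 1 − 0.5X.
Mole fractions y_i = n_i/n_T; K = p_A / (p_D^2) with p_i = y_i·P.
Substituting and setting equal to 0.406 atm^-1 gives a polynomial in X; the root in (0,1) is X = 0.644.

X = 0.644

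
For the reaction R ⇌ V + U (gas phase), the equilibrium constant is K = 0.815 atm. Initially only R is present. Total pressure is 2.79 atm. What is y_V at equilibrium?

Take 1 mol R as basis and let X be its fractional conversion, so ξ = X.
Moles: n_R = 1 − X; n_V = X; n_U = X.
Summing: n_T = 1 + X.
y_i = n_i/n_T, p_i = y_i·P. K = p_V p_U / (p_R).
Setting this equal to 0.815 atm and taking the physical root (0 < X < 1) gives X = 0.475.
Then n_V = 0.475, n_T = 1.48, so y_V = 0.322.

y_V = 0.322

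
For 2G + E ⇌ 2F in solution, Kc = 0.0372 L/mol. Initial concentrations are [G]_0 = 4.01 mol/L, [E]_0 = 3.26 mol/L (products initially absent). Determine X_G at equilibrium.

Let X = conversion of G; extent ξ = 4.01X/2 mol/L.
Concentrations: [G] = 4.01 − 4.01X; [E] = 3.26 − 2X; [F] = 4.01X.
Kc = [F]^2 / ([G]^2 [E]).
Solving Kc = 0.0372 for X ∈ (0,1): X = 0.243.

X = 0.243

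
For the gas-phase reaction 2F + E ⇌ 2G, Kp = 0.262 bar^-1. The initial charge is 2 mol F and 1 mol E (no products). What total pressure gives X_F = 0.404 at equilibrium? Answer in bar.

Basis: 2 mol F initially; let X = conversion of F. Extent ξ = X.
At extent ξ: n_F = 2 − 2X; n_E = 1 − X; n_G = 2X.
Total moles n_T = 3 − X.
Kp = p_G^2 / (p_F^2 p_E) with p_i = (n_i/n_T)·P.
At X = 0.404: the mole-fraction product g(X) = Π y_i^ν_i = 2.001. Since Kp = g(X)·P^{-1}, P = (g/Kp)^(1/1) = (2.001/0.262)^(1/1) = 7.64 bar.

P = 7.64 bar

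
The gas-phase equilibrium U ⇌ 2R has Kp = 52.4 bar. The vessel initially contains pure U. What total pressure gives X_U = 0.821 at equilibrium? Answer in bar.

Let X = conversion of U (basis 1 mol U); extent of reaction ξ = X.
Moles: n_U = 1 − X; n_R = 2X.
n_T = Σnᵢ = 1 + X.
Kp = p_R^2 / (p_U) with p_i = (n_i/n_T)·P.
At X = 0.821: the mole-fraction product g(X) = Π y_i^ν_i = 8.271. Since Kp = g(X)·P^{1}, P = (Kp/g)^(1/1) = (52.4/8.271)^(1/1) = 6.34 bar.

P = 6.34 bar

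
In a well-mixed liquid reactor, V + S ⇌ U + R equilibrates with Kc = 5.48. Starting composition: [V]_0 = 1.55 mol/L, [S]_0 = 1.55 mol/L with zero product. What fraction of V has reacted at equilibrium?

X = 0.701

Let X = conversion of V; extent ξ = 1.55·X mol/L.
Concentrations: [V] = 1.55 − 1.55X; [S] = 1.55 − 1.55X; [U] = 1.55X; [R] = 1.55X.
Kc = [U] [R] / ([V] [S]).
Solving Kc = 5.48 for X ∈ (0,1): X = 0.701.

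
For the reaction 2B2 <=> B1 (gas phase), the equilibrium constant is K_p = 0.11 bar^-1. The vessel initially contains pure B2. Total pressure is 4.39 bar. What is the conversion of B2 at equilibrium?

Let X = conversion of B2 (basis 1 mol B2); extent of reaction ξ = 0.5X.
Mole table: n_B2 = 1 − X; n_B1 = 0.5X.
Total moles n_T = 1 − 0.5X.
Mole fractions y_i = n_i/n_T; K_p = p_B1 / (p_B2^2) with p_i = y_i·P.
Equating to 0.11 bar^-1 and solving on 0 < X < 1: X = 0.416.

X = 0.416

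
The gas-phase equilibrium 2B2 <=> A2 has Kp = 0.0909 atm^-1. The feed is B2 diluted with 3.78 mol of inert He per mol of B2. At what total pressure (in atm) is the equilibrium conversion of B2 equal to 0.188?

Take 1 mol B2 as basis and let X be its fractional conversion, so ξ = 0.5X.
Species balance: n_B2 = 1 − X; n_A2 = 0.5X; n_I = 3.78 (inert).
n_T = Σnᵢ = 4.78 − 0.5X.
Kp = p_A2 / (p_B2^2) with p_i = (n_i/n_T)·P.
At X = 0.188: the mole-fraction product g(X) = Π y_i^ν_i = 0.6681. Since Kp = g(X)·P^{-1}, P = (g/Kp)^(1/1) = (0.6681/0.0909)^(1/1) = 7.35 atm.

P = 7.35 atm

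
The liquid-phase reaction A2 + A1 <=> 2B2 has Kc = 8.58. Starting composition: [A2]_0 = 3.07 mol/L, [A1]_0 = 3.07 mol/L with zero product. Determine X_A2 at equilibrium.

X = 0.594

Let X = conversion of A2; extent ξ = 3.07·X mol/L.
Concentrations: [A2] = 3.07 − 3.07X; [A1] = 3.07 − 3.07X; [B2] = 6.14X.
Kc = [B2]^2 / ([A2] [A1]).
Equating to 8.58: the physical root is X = 0.594.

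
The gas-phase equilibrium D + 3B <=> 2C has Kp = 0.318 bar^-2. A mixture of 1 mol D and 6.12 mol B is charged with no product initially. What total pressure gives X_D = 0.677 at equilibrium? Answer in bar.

Let X = conversion of D (basis 1 mol D); extent of reaction ξ = X.
Species balance: n_D = 1 − X; n_B = 6.12 − 3X; n_C = 2X.
Summing: n_T = 7.12 − 2X.
Kp = p_C^2 / (p_D p_B^3) with p_i = (n_i/n_T)·P.
At X = 0.677: the mole-fraction product g(X) = Π y_i^ν_i = 2.76. Since Kp = g(X)·P^{-2}, P = (g/Kp)^(1/2) = (2.76/0.318)^(1/2) = 2.95 bar.

P = 2.95 bar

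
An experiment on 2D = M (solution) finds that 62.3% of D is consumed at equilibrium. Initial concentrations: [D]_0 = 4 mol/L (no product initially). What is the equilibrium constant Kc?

Kc = 0.548 L/mol

Let X = conversion of D.
Concentrations: [D] = 4 − 4X; [M] = 2X.
At X = 0.623: [D] = 1.51, [M] = 1.25.
Kc = [M] / ([D]^2) = 0.548 L/mol.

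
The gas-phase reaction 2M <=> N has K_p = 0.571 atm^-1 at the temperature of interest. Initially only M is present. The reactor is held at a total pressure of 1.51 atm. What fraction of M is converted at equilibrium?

X = 0.526

Let X = conversion of M (basis 1 mol M); extent of reaction ξ = 0.5X.
At extent ξ: n_M = 1 − X; n_N = 0.5X.
n_T = Σnᵢ = 1 − 0.5X.
With p_i = (n_i/n_T)P, K_p = p_N / (p_M^2).
Setting this equal to 0.571 atm^-1 and taking the physical root (0 < X < 1) gives X = 0.526.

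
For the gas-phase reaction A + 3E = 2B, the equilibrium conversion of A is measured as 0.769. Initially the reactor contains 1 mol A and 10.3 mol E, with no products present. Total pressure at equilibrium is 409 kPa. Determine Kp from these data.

Let X = conversion of A (basis 1 mol A); extent of reaction ξ = X.
Mole table: n_A = 1 − X; n_E = 10.3 − 3X; n_B = 2X.
Summing: n_T = 11.3 − 2X.
At X = 0.769: n_A = 0.231, n_E = 7.99, n_B = 1.54, n_T = 9.76.
p_i = (n_i/n_T)·P. Kp = p_B^2 / (p_A p_E^3) = 1.14e-05 kPa^-2.

Kp = 1.14e-05 kPa^-2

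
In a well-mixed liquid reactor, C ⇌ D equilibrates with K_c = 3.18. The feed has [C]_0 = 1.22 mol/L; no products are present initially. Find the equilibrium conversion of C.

X = 0.761

Let X = conversion of C; extent ξ = 1.22·X mol/L.
Concentrations: [C] = 1.22 − 1.22X; [D] = 1.22X.
K_c = [D] / ([C]).
This equals 3.18 at X = 0.761 (the root in 0 < X < 1).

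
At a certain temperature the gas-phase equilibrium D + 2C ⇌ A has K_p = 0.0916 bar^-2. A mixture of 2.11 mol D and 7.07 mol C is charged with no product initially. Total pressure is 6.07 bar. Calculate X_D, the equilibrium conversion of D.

X = 0.610

Basis: 2.11 mol D initially; let X = conversion of D. Extent ξ = 2.11X.
At extent ξ: n_D = 2.11 − 2.11X; n_C = 7.07 − 4.22X; n_A = 2.11X.
Summing: n_T = 9.18 − 4.22X.
Mole fractions y_i = n_i/n_T; K_p = p_A / (p_D p_C^2) with p_i = y_i·P.
Equating to 0.0916 bar^-2 and solving on 0 < X < 1: X = 0.610.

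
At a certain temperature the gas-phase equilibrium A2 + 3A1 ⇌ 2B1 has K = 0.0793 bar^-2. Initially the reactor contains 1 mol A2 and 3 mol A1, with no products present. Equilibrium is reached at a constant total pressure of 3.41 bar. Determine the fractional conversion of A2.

X = 0.333

Take 1 mol A2 as basis and let X be its fractional conversion, so ξ = X.
Moles: n_A2 = 1 − X; n_A1 = 3 − 3X; n_B1 = 2X.
n_T = Σnᵢ = 4 − 2X.
Mole fractions y_i = n_i/n_T; K = p_B1^2 / (p_A2 p_A1^3) with p_i = y_i·P.
Setting this equal to 0.0793 bar^-2 and taking the physical root (0 < X < 1) gives X = 0.333.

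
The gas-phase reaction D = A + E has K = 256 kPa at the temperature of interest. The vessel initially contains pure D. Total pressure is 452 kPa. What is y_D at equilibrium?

Take 1 mol D as basis and let X be its fractional conversion, so ξ = X.
At extent ξ: n_D = 1 − X; n_A = X; n_E = X.
Summing: n_T = 1 + X.
With p_i = (n_i/n_T)P, K = p_A p_E / (p_D).
This yields a degree-2 equation in X; solving on (0,1), X = 0.601.
Then n_D = 0.399, n_T = 1.6, so y_D = 0.249.

y_D = 0.249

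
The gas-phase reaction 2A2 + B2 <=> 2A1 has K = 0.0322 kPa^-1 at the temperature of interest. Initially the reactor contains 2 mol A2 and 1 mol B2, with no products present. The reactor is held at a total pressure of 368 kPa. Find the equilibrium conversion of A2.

Take 2 mol A2 as basis and let X be its fractional conversion, so ξ = X.
Mole table: n_A2 = 2 − 2X; n_B2 = 1 − X; n_A1 = 2X.
Total moles n_T = 3 − X.
With p_i = (n_i/n_T)P, K = p_A1^2 / (p_A2^2 p_B2).
Equating to 0.0322 kPa^-1 and solving on 0 < X < 1: X = 0.587.

X = 0.587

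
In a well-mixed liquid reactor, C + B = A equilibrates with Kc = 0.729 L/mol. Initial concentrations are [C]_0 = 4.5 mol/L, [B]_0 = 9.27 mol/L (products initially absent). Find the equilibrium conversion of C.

X = 0.805

Let X = conversion of C; extent ξ = 4.5·X mol/L.
Concentrations: [C] = 4.5 − 4.5X; [B] = 9.27 − 4.5X; [A] = 4.5X.
Kc = [A] / ([C] [B]).
Solving Kc = 0.729 for X ∈ (0,1): X = 0.805.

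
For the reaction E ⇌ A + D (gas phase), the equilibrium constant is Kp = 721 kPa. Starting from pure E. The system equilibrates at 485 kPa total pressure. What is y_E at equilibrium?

y_E = 0.128

Let X = conversion of E (basis 1 mol E); extent of reaction ξ = X.
Moles: n_E = 1 − X; n_A = X; n_D = X.
Summing: n_T = 1 + X.
With p_i = (n_i/n_T)P, Kp = p_A p_D / (p_E).
This yields a degree-2 equation in X; solving on (0,1), X = 0.773.
Then n_E = 0.227, n_T = 1.77, so y_E = 0.128.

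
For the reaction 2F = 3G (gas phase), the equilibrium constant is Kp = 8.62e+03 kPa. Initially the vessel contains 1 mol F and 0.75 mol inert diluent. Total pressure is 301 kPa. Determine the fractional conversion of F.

Basis: 1 mol F initially; let X = conversion of F. Extent ξ = 0.5X.
Species balance: n_F = 1 − X; n_G = 1.5X; n_I = 0.75 (inert).
n_T = Σnᵢ = 1.75 + 0.5X.
With p_i = (n_i/n_T)P, Kp = p_G^3 / (p_F^2).
This yields a degree-3 equation in X; solving on (0,1), X = 0.825.

X = 0.825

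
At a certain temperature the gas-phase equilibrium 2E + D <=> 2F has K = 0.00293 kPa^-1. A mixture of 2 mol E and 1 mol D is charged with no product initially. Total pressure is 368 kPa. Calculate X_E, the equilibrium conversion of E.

X = 0.341

Let X = conversion of E (basis 2 mol E); extent of reaction ξ = X.
At extent ξ: n_E = 2 − 2X; n_D = 1 − X; n_F = 2X.
n_T = Σnᵢ = 3 − X.
y_i = n_i/n_T, p_i = y_i·P. K = p_F^2 / (p_E^2 p_D).
Substituting and setting equal to 0.00293 kPa^-1 gives a polynomial in X; the root in (0,1) is X = 0.341.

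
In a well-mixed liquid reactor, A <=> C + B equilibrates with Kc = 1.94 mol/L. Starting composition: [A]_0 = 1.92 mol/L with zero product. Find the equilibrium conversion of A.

Let X = conversion of A; extent ξ = 1.92·X mol/L.
Concentrations: [A] = 1.92 − 1.92X; [C] = 1.92X; [B] = 1.92X.
Kc = [C] [B] / ([A]).
Equating to 1.94 mol/L: the physical root is X = 0.620.

X = 0.620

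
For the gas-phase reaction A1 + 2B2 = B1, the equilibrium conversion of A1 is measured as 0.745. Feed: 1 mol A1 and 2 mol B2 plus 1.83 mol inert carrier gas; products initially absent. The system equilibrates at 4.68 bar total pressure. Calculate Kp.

Take 1 mol A1 as basis and let X be its fractional conversion, so ξ = X.
Mole table: n_A1 = 1 − X; n_B2 = 2 − 2X; n_B1 = X; n_I = 1.83 (inert).
Total moles n_T = 4.83 − 2X.
At X = 0.745: n_A1 = 0.255, n_B2 = 0.51, n_B1 = 0.745, n_T = 3.34.
p_i = (n_i/n_T)·P. Kp = p_B1 / (p_A1 p_B2^2) = 5.72 bar^-2.

Kp = 5.72 bar^-2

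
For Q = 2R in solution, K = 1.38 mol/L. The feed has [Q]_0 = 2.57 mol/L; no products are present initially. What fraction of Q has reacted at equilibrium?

X = 0.305

Let X = conversion of Q; extent ξ = 2.57·X mol/L.
Concentrations: [Q] = 2.57 − 2.57X; [R] = 5.14X.
K = [R]^2 / ([Q]).
This equals 1.38 at X = 0.305 (the root in 0 < X < 1).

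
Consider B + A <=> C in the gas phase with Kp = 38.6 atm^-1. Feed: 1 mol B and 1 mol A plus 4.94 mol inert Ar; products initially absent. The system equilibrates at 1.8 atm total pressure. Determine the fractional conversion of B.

Take 1 mol B as basis and let X be its fractional conversion, so ξ = X.
Moles: n_B = 1 − X; n_A = 1 − X; n_C = X; n_I = 4.94 (inert).
Summing: n_T = 6.94 − X.
With p_i = (n_i/n_T)P, Kp = p_C / (p_B p_A).
Equating to 38.6 atm^-1 and solving on 0 < X < 1: X = 0.743.

X = 0.743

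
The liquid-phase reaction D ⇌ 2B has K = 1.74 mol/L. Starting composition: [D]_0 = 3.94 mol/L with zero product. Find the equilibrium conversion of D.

Let X = conversion of D; extent ξ = 3.94·X mol/L.
Concentrations: [D] = 3.94 − 3.94X; [B] = 7.88X.
K = [B]^2 / ([D]).
Equating to 1.74 mol/L: the physical root is X = 0.282.

X = 0.282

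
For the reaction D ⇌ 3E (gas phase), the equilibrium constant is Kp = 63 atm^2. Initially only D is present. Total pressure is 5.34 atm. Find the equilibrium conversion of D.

X = 0.546

Basis: 1 mol D initially; let X = conversion of D. Extent ξ = X.
At extent ξ: n_D = 1 − X; n_E = 3X.
Summing: n_T = 1 + 2X.
Mole fractions y_i = n_i/n_T; Kp = p_E^3 / (p_D) with p_i = y_i·P.
This yields a degree-3 equation in X; solving on (0,1), X = 0.546.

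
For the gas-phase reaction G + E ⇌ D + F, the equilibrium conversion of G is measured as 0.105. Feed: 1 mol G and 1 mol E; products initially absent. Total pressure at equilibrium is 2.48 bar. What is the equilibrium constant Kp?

Kp = 0.0138

Basis: 1 mol G initially; let X = conversion of G. Extent ξ = X.
At extent ξ: n_G = 1 − X; n_E = 1 − X; n_D = X; n_F = X.
Since Δν = 0, n_T = 2 throughout.
At X = 0.105: n_G = 0.895, n_E = 0.895, n_D = 0.105, n_F = 0.105, n_T = 2.
p_i = (n_i/n_T)·P. Kp = p_D p_F / (p_G p_E) = 0.0138.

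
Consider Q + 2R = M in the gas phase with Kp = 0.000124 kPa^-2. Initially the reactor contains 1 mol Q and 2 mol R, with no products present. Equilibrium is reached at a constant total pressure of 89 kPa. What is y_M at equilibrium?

Basis: 1 mol Q initially; let X = conversion of Q. Extent ξ = X.
Moles: n_Q = 1 − X; n_R = 2 − 2X; n_M = X.
n_T = Σnᵢ = 3 − 2X.
y_i = n_i/n_T, p_i = y_i·P. Kp = p_M / (p_Q p_R^2).
Substituting and setting equal to 0.000124 kPa^-2 gives a polynomial in X; the root in (0,1) is X = 0.259.
Then n_M = 0.259, n_T = 2.48, so y_M = 0.104.

y_M = 0.104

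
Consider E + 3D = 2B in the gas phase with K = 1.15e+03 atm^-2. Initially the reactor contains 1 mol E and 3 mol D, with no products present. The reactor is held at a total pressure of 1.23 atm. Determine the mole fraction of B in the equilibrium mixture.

y_B = 0.763

Basis: 1 mol E initially; let X = conversion of E. Extent ξ = X.
Species balance: n_E = 1 − X; n_D = 3 − 3X; n_B = 2X.
n_T = Σnᵢ = 4 − 2X.
y_i = n_i/n_T, p_i = y_i·P. K = p_B^2 / (p_E p_D^3).
Substituting and setting equal to 1.15e+03 atm^-2 gives a polynomial in X; the root in (0,1) is X = 0.865.
Then n_B = 1.73, n_T = 2.27, so y_B = 0.763.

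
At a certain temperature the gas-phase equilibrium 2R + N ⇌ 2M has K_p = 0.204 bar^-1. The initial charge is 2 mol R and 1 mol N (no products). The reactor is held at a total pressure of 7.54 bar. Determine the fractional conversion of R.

X = 0.377

Let X = conversion of R (basis 2 mol R); extent of reaction ξ = X.
Species balance: n_R = 2 − 2X; n_N = 1 − X; n_M = 2X.
n_T = Σnᵢ = 3 − X.
Mole fractions y_i = n_i/n_T; K_p = p_M^2 / (p_R^2 p_N) with p_i = y_i·P.
Equating to 0.204 bar^-1 and solving on 0 < X < 1: X = 0.377.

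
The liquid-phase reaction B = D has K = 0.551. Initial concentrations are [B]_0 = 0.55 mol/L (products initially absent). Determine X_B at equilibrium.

X = 0.355

Let X = conversion of B; extent ξ = 0.55·X mol/L.
Concentrations: [B] = 0.55 − 0.55X; [D] = 0.55X.
K = [D] / ([B]).
This equals 0.551 at X = 0.355 (the root in 0 < X < 1).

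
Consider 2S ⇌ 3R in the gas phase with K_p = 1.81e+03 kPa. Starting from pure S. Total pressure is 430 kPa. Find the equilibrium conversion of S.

X = 0.619

Take 1 mol S as basis and let X be its fractional conversion, so ξ = 0.5X.
Moles: n_S = 1 − X; n_R = 1.5X.
n_T = Σnᵢ = 1 + 0.5X.
With p_i = (n_i/n_T)P, K_p = p_R^3 / (p_S^2).
This yields a degree-3 equation in X; solving on (0,1), X = 0.619.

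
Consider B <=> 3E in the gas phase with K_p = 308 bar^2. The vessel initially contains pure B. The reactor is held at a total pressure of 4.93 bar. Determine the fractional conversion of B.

Let X = conversion of B (basis 1 mol B); extent of reaction ξ = X.
At extent ξ: n_B = 1 − X; n_E = 3X.
Summing: n_T = 1 + 2X.
y_i = n_i/n_T, p_i = y_i·P. K_p = p_E^3 / (p_B).
Substituting and setting equal to 308 bar^2 gives a polynomial in X; the root in (0,1) is X = 0.828.

X = 0.828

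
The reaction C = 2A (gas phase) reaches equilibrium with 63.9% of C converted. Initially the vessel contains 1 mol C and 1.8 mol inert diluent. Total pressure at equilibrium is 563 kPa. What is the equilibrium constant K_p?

K_p = 741 kPa

Take 1 mol C as basis and let X be its fractional conversion, so ξ = X.
Species balance: n_C = 1 − X; n_A = 2X; n_I = 1.8 (inert).
n_T = Σnᵢ = 2.8 + X.
At X = 0.639: n_C = 0.361, n_A = 1.28, n_T = 3.44.
p_i = (n_i/n_T)·P. K_p = p_A^2 / (p_C) = 741 kPa.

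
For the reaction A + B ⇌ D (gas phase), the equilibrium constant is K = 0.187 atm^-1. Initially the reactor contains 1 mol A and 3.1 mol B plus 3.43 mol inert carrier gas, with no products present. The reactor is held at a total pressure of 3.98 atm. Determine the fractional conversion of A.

Let X = conversion of A (basis 1 mol A); extent of reaction ξ = X.
At extent ξ: n_A = 1 − X; n_B = 3.1 − X; n_D = X; n_I = 3.43 (inert).
Total moles n_T = 7.53 − X.
y_i = n_i/n_T, p_i = y_i·P. K = p_D / (p_A p_B).
Substituting and setting equal to 0.187 atm^-1 gives a polynomial in X; the root in (0,1) is X = 0.226.

X = 0.226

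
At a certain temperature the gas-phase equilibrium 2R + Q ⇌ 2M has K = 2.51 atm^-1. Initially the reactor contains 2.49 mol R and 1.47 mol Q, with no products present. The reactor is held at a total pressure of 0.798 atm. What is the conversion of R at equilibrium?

Take 2.49 mol R as basis and let X be its fractional conversion, so ξ = 1.25X.
Mole table: n_R = 2.49 − 2.49X; n_Q = 1.47 − 1.25X; n_M = 2.49X.
Total moles n_T = 3.96 − 1.25X.
With p_i = (n_i/n_T)P, K = p_M^2 / (p_R^2 p_Q).
Setting this equal to 2.51 atm^-1 and taking the physical root (0 < X < 1) gives X = 0.426.

X = 0.426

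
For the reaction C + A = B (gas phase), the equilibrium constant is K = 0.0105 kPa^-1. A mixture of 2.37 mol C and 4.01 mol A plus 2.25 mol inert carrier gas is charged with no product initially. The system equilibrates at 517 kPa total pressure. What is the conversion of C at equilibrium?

X = 0.654

Basis: 2.37 mol C initially; let X = conversion of C. Extent ξ = 2.37X.
Moles: n_C = 2.37 − 2.37X; n_A = 4.01 − 2.37X; n_B = 2.37X; n_I = 2.25 (inert).
Total moles n_T = 8.63 − 2.37X.
y_i = n_i/n_T, p_i = y_i·P. K = p_B / (p_C p_A).
This yields a degree-2 equation in X; solving on (0,1), X = 0.654.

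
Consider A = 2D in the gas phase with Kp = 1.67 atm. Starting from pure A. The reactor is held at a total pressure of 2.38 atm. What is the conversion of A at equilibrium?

X = 0.386

Take 1 mol A as basis and let X be its fractional conversion, so ξ = X.
Moles: n_A = 1 − X; n_D = 2X.
Total moles n_T = 1 + X.
With p_i = (n_i/n_T)P, Kp = p_D^2 / (p_A).
Setting this equal to 1.67 atm and taking the physical root (0 < X < 1) gives X = 0.386.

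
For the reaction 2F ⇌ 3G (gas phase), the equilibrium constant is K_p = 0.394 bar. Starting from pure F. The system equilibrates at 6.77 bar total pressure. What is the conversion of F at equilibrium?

Let X = conversion of F (basis 1 mol F); extent of reaction ξ = 0.5X.
Mole table: n_F = 1 − X; n_G = 1.5X.
Total moles n_T = 1 + 0.5X.
With p_i = (n_i/n_T)P, K_p = p_G^3 / (p_F^2).
Equating to 0.394 bar and solving on 0 < X < 1: X = 0.226.

X = 0.226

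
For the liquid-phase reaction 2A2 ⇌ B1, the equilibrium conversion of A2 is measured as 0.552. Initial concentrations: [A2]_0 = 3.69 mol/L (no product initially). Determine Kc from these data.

Let X = conversion of A2.
Concentrations: [A2] = 3.69 − 3.69X; [B1] = 1.84X.
At X = 0.552: [A2] = 1.65, [B1] = 1.02.
Kc = [B1] / ([A2]^2) = 0.373 L/mol.

Kc = 0.373 L/mol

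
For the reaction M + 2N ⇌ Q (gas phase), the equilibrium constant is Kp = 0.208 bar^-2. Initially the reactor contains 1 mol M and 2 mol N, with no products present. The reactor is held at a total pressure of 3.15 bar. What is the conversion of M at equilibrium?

Let X = conversion of M (basis 1 mol M); extent of reaction ξ = X.
At extent ξ: n_M = 1 − X; n_N = 2 − 2X; n_Q = X.
Total moles n_T = 3 − 2X.
Mole fractions y_i = n_i/n_T; Kp = p_Q / (p_M p_N^2) with p_i = y_i·P.
Equating to 0.208 bar^-2 and solving on 0 < X < 1: X = 0.386.

X = 0.386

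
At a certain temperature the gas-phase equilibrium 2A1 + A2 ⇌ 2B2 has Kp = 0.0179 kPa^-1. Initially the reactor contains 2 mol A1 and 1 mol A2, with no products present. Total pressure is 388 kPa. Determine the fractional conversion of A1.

X = 0.534

Let X = conversion of A1 (basis 2 mol A1); extent of reaction ξ = X.
Mole table: n_A1 = 2 − 2X; n_A2 = 1 − X; n_B2 = 2X.
n_T = Σnᵢ = 3 − X.
y_i = n_i/n_T, p_i = y_i·P. Kp = p_B2^2 / (p_A1^2 p_A2).
Substituting and setting equal to 0.0179 kPa^-1 gives a polynomial in X; the root in (0,1) is X = 0.534.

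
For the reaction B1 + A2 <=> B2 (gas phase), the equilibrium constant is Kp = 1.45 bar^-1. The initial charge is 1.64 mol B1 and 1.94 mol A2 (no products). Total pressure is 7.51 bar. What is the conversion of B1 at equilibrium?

Let X = conversion of B1 (basis 1.64 mol B1); extent of reaction ξ = 1.64X.
At extent ξ: n_B1 = 1.64 − 1.64X; n_A2 = 1.94 − 1.64X; n_B2 = 1.64X.
Total moles n_T = 3.58 − 1.64X.
With p_i = (n_i/n_T)P, Kp = p_B2 / (p_B1 p_A2).
Equating to 1.45 bar^-1 and solving on 0 < X < 1: X = 0.763.

X = 0.763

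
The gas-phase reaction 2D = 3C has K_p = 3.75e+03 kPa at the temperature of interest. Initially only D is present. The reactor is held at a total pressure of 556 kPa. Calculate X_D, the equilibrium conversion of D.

X = 0.667

Basis: 1 mol D initially; let X = conversion of D. Extent ξ = 0.5X.
Mole table: n_D = 1 − X; n_C = 1.5X.
Total moles n_T = 1 + 0.5X.
Mole fractions y_i = n_i/n_T; K_p = p_C^3 / (p_D^2) with p_i = y_i·P.
This yields a degree-3 equation in X; solving on (0,1), X = 0.667.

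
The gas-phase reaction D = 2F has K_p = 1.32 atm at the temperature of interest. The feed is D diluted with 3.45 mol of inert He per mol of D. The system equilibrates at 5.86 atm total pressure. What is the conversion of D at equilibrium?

X = 0.404

Take 1 mol D as basis and let X be its fractional conversion, so ξ = X.
Moles: n_D = 1 − X; n_F = 2X; n_I = 3.45 (inert).
Summing: n_T = 4.45 + X.
y_i = n_i/n_T, p_i = y_i·P. K_p = p_F^2 / (p_D).
Substituting and setting equal to 1.32 atm gives a polynomial in X; the root in (0,1) is X = 0.404.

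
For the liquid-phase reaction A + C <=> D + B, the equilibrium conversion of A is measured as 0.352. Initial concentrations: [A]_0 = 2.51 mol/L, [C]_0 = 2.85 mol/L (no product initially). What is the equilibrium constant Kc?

Kc = 0.244

Let X = conversion of A.
Concentrations: [A] = 2.51 − 2.51X; [C] = 2.85 − 2.51X; [D] = 2.51X; [B] = 2.51X.
At X = 0.352: [A] = 1.63, [C] = 1.97, [D] = 0.884, [B] = 0.884.
Kc = [D] [B] / ([A] [C]) = 0.244.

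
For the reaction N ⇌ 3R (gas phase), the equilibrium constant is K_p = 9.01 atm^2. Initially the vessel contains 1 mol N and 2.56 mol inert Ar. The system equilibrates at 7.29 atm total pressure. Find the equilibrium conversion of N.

X = 0.414

Basis: 1 mol N initially; let X = conversion of N. Extent ξ = X.
Mole table: n_N = 1 − X; n_R = 3X; n_I = 2.56 (inert).
n_T = Σnᵢ = 3.56 + 2X.
Mole fractions y_i = n_i/n_T; K_p = p_R^3 / (p_N) with p_i = y_i·P.
Setting this equal to 9.01 atm^2 and taking the physical root (0 < X < 1) gives X = 0.414.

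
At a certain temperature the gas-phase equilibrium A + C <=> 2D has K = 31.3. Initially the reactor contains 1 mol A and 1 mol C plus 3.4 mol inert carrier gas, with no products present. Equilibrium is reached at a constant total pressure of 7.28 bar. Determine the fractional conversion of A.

Let X = conversion of A (basis 1 mol A); extent of reaction ξ = X.
Species balance: n_A = 1 − X; n_C = 1 − X; n_D = 2X; n_I = 3.4 (inert).
n_T stays at 5.4 (no change in mole number).
Mole fractions y_i = n_i/n_T; K = p_D^2 / (p_A p_C) with p_i = y_i·P.
Setting this equal to 31.3 and taking the physical root (0 < X < 1) gives X = 0.737.

X = 0.737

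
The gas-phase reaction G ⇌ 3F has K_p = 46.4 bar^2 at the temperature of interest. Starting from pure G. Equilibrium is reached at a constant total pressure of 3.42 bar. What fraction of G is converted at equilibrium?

X = 0.648

Basis: 1 mol G initially; let X = conversion of G. Extent ξ = X.
At extent ξ: n_G = 1 − X; n_F = 3X.
n_T = Σnᵢ = 1 + 2X.
Mole fractions y_i = n_i/n_T; K_p = p_F^3 / (p_G) with p_i = y_i·P.
Equating to 46.4 bar^2 and solving on 0 < X < 1: X = 0.648.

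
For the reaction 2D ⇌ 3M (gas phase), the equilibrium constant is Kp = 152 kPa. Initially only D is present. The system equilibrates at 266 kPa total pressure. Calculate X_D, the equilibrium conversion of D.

X = 0.413

Basis: 1 mol D initially; let X = conversion of D. Extent ξ = 0.5X.
Mole table: n_D = 1 − X; n_M = 1.5X.
Summing: n_T = 1 + 0.5X.
With p_i = (n_i/n_T)P, Kp = p_M^3 / (p_D^2).
This yields a degree-3 equation in X; solving on (0,1), X = 0.413.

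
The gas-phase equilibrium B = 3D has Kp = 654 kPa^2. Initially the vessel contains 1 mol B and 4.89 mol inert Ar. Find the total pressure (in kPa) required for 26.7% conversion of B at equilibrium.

P = 196 kPa

Basis: 1 mol B initially; let X = conversion of B. Extent ξ = X.
At extent ξ: n_B = 1 − X; n_D = 3X; n_I = 4.89 (inert).
Total moles n_T = 5.89 + 2X.
Kp = p_D^3 / (p_B) with p_i = (n_i/n_T)·P.
At X = 0.267: the mole-fraction product g(X) = Π y_i^ν_i = 0.01699. Since Kp = g(X)·P^{2}, P = (Kp/g)^(1/2) = (654/0.01699)^(1/2) = 196 kPa.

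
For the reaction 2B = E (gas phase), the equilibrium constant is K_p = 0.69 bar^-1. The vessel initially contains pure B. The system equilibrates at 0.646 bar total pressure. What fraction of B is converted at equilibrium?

X = 0.401

Let X = conversion of B (basis 1 mol B); extent of reaction ξ = 0.5X.
Moles: n_B = 1 − X; n_E = 0.5X.
n_T = Σnᵢ = 1 − 0.5X.
y_i = n_i/n_T, p_i = y_i·P. K_p = p_E / (p_B^2).
Substituting and setting equal to 0.69 bar^-1 gives a polynomial in X; the root in (0,1) is X = 0.401.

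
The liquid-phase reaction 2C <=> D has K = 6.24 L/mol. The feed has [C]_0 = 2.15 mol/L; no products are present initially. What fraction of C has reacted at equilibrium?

X = 0.825

Let X = conversion of C; extent ξ = 2.15X/2 mol/L.
Concentrations: [C] = 2.15 − 2.15X; [D] = 1.07X.
K = [D] / ([C]^2).
Solving K = 6.24 for X ∈ (0,1): X = 0.825.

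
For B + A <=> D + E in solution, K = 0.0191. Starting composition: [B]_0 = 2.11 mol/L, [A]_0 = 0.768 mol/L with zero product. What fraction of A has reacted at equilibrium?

X = 0.198

Let X = conversion of A; extent ξ = 0.768·X mol/L.
Concentrations: [B] = 2.11 − 0.768X; [A] = 0.768 − 0.768X; [D] = 0.768X; [E] = 0.768X.
K = [D] [E] / ([B] [A]).
Equating to 0.0191: the physical root is X = 0.198.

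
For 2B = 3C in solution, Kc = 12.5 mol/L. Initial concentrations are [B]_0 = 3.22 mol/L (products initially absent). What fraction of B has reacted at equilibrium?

X = 0.584

Let X = conversion of B; extent ξ = 3.22X/2 mol/L.
Concentrations: [B] = 3.22 − 3.22X; [C] = 4.83X.
Kc = [C]^3 / ([B]^2).
Setting equal to 12.5 and solving for X on (0,1) gives X = 0.584.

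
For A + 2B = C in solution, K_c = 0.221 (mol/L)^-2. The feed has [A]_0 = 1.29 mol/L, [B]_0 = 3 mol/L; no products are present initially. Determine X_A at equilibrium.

Let X = conversion of A; extent ξ = 1.29·X mol/L.
Concentrations: [A] = 1.29 − 1.29X; [B] = 3 − 2.58X; [C] = 1.29X.
K_c = [C] / ([A] [B]^2).
Solving K_c = 0.221 for X ∈ (0,1): X = 0.437.

X = 0.437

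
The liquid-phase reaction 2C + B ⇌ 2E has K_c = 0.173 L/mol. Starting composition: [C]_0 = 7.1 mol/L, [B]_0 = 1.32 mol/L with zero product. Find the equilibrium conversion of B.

X = 0.615

Let X = conversion of B; extent ξ = 1.32·X mol/L.
Concentrations: [C] = 7.1 − 2.64X; [B] = 1.32 − 1.32X; [E] = 2.64X.
K_c = [E]^2 / ([C]^2 [B]).
Equating to 0.173 L/mol: the physical root is X = 0.615.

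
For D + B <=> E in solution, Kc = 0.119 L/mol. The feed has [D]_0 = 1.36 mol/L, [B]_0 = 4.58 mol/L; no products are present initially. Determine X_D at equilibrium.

Let X = conversion of D; extent ξ = 1.36·X mol/L.
Concentrations: [D] = 1.36 − 1.36X; [B] = 4.58 − 1.36X; [E] = 1.36X.
Kc = [E] / ([D] [B]).
This equals 0.119 at X = 0.330 (the root in 0 < X < 1).

X = 0.330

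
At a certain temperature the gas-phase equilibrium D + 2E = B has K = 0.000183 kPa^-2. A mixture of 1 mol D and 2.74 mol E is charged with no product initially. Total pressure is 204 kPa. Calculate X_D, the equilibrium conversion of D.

Take 1 mol D as basis and let X be its fractional conversion, so ξ = X.
Species balance: n_D = 1 − X; n_E = 2.74 − 2X; n_B = X.
Total moles n_T = 3.74 − 2X.
With p_i = (n_i/n_T)P, K = p_B / (p_D p_E^2).
Setting this equal to 0.000183 kPa^-2 and taking the physical root (0 < X < 1) gives X = 0.711.

X = 0.711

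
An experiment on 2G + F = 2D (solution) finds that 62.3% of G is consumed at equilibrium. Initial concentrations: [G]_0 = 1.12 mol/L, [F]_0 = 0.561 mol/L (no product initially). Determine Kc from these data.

Let X = conversion of G.
Concentrations: [G] = 1.12 − 1.12X; [F] = 0.561 − 0.56X; [D] = 1.12X.
At X = 0.623: [G] = 0.422, [F] = 0.212, [D] = 0.698.
Kc = [D]^2 / ([G]^2 [F]) = 12.9 L/mol.

Kc = 12.9 L/mol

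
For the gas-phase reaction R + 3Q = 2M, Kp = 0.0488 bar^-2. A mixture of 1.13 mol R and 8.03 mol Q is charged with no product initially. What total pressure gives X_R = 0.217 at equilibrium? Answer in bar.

Take 1.13 mol R as basis and let X be its fractional conversion, so ξ = 1.13X.
Moles: n_R = 1.13 − 1.13X; n_Q = 8.03 − 3.39X; n_M = 2.26X.
Summing: n_T = 9.16 − 2.26X.
Kp = p_M^2 / (p_R p_Q^3) with p_i = (n_i/n_T)·P.
At X = 0.217: the mole-fraction product g(X) = Π y_i^ν_i = 0.05264. Since Kp = g(X)·P^{-2}, P = (g/Kp)^(1/2) = (0.05264/0.0488)^(1/2) = 1.04 bar.

P = 1.04 bar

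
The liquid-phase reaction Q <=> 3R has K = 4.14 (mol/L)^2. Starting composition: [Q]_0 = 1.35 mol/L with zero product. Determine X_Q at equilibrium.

Let X = conversion of Q; extent ξ = 1.35·X mol/L.
Concentrations: [Q] = 1.35 − 1.35X; [R] = 4.05X.
K = [R]^3 / ([Q]).
Equating to 4.14 (mol/L)^2: the physical root is X = 0.375.

X = 0.375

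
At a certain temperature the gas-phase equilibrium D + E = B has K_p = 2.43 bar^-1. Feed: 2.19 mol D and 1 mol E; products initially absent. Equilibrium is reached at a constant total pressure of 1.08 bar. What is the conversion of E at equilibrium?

X = 0.616

Basis: 1 mol E initially; let X = conversion of E. Extent ξ = X.
Species balance: n_D = 2.19 − X; n_E = 1 − X; n_B = X.
Total moles n_T = 3.19 − X.
With p_i = (n_i/n_T)P, K_p = p_B / (p_D p_E).
Equating to 2.43 bar^-1 and solving on 0 < X < 1: X = 0.616.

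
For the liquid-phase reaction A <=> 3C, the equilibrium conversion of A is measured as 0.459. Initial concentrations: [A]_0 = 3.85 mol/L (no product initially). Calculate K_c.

Let X = conversion of A.
Concentrations: [A] = 3.85 − 3.85X; [C] = 11.6X.
At X = 0.459: [A] = 2.08, [C] = 5.3.
K_c = [C]^3 / ([A]) = 71.5 (mol/L)^2.

K_c = 71.5 (mol/L)^2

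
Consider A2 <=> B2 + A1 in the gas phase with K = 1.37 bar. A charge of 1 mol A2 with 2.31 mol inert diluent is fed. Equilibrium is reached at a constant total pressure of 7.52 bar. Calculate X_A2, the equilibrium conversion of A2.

Let X = conversion of A2 (basis 1 mol A2); extent of reaction ξ = X.
Moles: n_A2 = 1 − X; n_B2 = X; n_A1 = X; n_I = 2.31 (inert).
Summing: n_T = 3.31 + X.
With p_i = (n_i/n_T)P, K = p_B2 p_A1 / (p_A2).
This yields a degree-2 equation in X; solving on (0,1), X = 0.558.

X = 0.558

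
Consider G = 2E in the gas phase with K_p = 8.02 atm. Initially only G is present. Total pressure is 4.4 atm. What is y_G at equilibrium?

Basis: 1 mol G initially; let X = conversion of G. Extent ξ = X.
Species balance: n_G = 1 − X; n_E = 2X.
n_T = Σnᵢ = 1 + X.
With p_i = (n_i/n_T)P, K_p = p_E^2 / (p_G).
Equating to 8.02 atm and solving on 0 < X < 1: X = 0.559.
Then n_G = 0.441, n_T = 1.56, so y_G = 0.282.

y_G = 0.282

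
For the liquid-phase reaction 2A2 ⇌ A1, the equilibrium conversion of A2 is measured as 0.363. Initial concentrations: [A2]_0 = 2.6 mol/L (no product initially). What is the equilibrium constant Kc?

Let X = conversion of A2.
Concentrations: [A2] = 2.6 − 2.6X; [A1] = 1.3X.
At X = 0.363: [A2] = 1.66, [A1] = 0.472.
Kc = [A1] / ([A2]^2) = 0.172 L/mol.

Kc = 0.172 L/mol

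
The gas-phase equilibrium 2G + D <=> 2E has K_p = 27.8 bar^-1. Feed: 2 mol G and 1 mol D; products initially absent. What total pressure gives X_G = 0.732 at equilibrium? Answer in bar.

P = 2.27 bar

Let X = conversion of G (basis 2 mol G); extent of reaction ξ = X.
At extent ξ: n_G = 2 − 2X; n_D = 1 − X; n_E = 2X.
n_T = Σnᵢ = 3 − X.
K_p = p_E^2 / (p_G^2 p_D) with p_i = (n_i/n_T)·P.
At X = 0.732: the mole-fraction product g(X) = Π y_i^ν_i = 63.13. Since K_p = g(X)·P^{-1}, P = (g/K_p)^(1/1) = (63.13/27.8)^(1/1) = 2.27 bar.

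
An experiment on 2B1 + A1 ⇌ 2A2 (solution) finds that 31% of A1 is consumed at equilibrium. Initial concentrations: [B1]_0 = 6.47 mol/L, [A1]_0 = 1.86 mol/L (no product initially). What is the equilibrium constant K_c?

Let X = conversion of A1.
Concentrations: [B1] = 6.47 − 3.72X; [A1] = 1.86 − 1.86X; [A2] = 3.72X.
At X = 0.31: [B1] = 5.32, [A1] = 1.28, [A2] = 1.15.
K_c = [A2]^2 / ([B1]^2 [A1]) = 0.0367 L/mol.

K_c = 0.0367 L/mol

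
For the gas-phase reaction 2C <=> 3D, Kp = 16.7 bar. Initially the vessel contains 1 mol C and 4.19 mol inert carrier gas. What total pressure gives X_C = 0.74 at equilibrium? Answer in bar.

P = 4.59 bar

Take 1 mol C as basis and let X be its fractional conversion, so ξ = 0.5X.
Moles: n_C = 1 − X; n_D = 1.5X; n_I = 4.19 (inert).
Total moles n_T = 5.19 + 0.5X.
Kp = p_D^3 / (p_C^2) with p_i = (n_i/n_T)·P.
At X = 0.74: the mole-fraction product g(X) = Π y_i^ν_i = 3.639. Since Kp = g(X)·P^{1}, P = (Kp/g)^(1/1) = (16.7/3.639)^(1/1) = 4.59 bar.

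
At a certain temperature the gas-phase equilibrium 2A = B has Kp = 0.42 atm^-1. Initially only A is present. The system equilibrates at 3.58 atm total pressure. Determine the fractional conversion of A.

Let X = conversion of A (basis 1 mol A); extent of reaction ξ = 0.5X.
At extent ξ: n_A = 1 − X; n_B = 0.5X.
n_T = Σnᵢ = 1 − 0.5X.
y_i = n_i/n_T, p_i = y_i·P. Kp = p_B / (p_A^2).
This yields a degree-2 equation in X; solving on (0,1), X = 0.622.

X = 0.622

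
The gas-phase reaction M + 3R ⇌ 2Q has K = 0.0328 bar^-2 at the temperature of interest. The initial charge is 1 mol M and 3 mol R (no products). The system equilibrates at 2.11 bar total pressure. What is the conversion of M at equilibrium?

Let X = conversion of M (basis 1 mol M); extent of reaction ξ = X.
Mole table: n_M = 1 − X; n_R = 3 − 3X; n_Q = 2X.
Summing: n_T = 4 − 2X.
y_i = n_i/n_T, p_i = y_i·P. K = p_Q^2 / (p_M p_R^3).
Setting this equal to 0.0328 bar^-2 and taking the physical root (0 < X < 1) gives X = 0.183.

X = 0.183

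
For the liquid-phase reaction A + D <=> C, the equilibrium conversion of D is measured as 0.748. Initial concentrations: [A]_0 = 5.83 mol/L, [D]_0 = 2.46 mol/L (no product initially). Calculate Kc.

Let X = conversion of D.
Concentrations: [A] = 5.83 − 2.46X; [D] = 2.46 − 2.46X; [C] = 2.46X.
At X = 0.748: [A] = 3.99, [D] = 0.62, [C] = 1.84.
Kc = [C] / ([A] [D]) = 0.744 L/mol.

Kc = 0.744 L/mol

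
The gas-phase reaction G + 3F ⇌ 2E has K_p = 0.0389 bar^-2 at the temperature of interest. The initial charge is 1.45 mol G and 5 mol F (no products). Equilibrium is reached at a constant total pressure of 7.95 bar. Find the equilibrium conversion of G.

X = 0.472

Basis: 1.45 mol G initially; let X = conversion of G. Extent ξ = 1.45X.
At extent ξ: n_G = 1.45 − 1.45X; n_F = 5 − 4.35X; n_E = 2.9X.
n_T = Σnᵢ = 6.45 − 2.9X.
Mole fractions y_i = n_i/n_T; K_p = p_E^2 / (p_G p_F^3) with p_i = y_i·P.
Equating to 0.0389 bar^-2 and solving on 0 < X < 1: X = 0.472.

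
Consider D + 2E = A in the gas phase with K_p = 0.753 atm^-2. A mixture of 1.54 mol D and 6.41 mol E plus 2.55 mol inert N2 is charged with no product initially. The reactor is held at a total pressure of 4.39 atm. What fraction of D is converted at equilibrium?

Take 1.54 mol D as basis and let X be its fractional conversion, so ξ = 1.54X.
Mole table: n_D = 1.54 − 1.54X; n_E = 6.41 − 3.08X; n_A = 1.54X; n_I = 2.55 (inert).
Summing: n_T = 10.5 − 3.08X.
y_i = n_i/n_T, p_i = y_i·P. K_p = p_A / (p_D p_E^2).
This yields a degree-3 equation in X; solving on (0,1), X = 0.780.

X = 0.780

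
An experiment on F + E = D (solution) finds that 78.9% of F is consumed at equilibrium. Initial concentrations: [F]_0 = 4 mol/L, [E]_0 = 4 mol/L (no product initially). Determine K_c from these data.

Let X = conversion of F.
Concentrations: [F] = 4 − 4X; [E] = 4 − 4X; [D] = 4X.
At X = 0.789: [F] = 0.844, [E] = 0.844, [D] = 3.16.
K_c = [D] / ([F] [E]) = 4.43 L/mol.

K_c = 4.43 L/mol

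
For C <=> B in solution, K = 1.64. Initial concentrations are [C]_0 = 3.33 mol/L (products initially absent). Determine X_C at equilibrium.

X = 0.621

Let X = conversion of C; extent ξ = 3.33·X mol/L.
Concentrations: [C] = 3.33 − 3.33X; [B] = 3.33X.
K = [B] / ([C]).
Equating to 1.64: the physical root is X = 0.621.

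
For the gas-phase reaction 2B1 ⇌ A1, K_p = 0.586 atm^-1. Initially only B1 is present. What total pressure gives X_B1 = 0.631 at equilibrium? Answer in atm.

Let X = conversion of B1 (basis 1 mol B1); extent of reaction ξ = 0.5X.
At extent ξ: n_B1 = 1 − X; n_A1 = 0.5X.
Summing: n_T = 1 − 0.5X.
K_p = p_A1 / (p_B1^2) with p_i = (n_i/n_T)·P.
At X = 0.631: the mole-fraction product g(X) = Π y_i^ν_i = 1.586. Since K_p = g(X)·P^{-1}, P = (g/K_p)^(1/1) = (1.586/0.586)^(1/1) = 2.71 atm.

P = 2.71 atm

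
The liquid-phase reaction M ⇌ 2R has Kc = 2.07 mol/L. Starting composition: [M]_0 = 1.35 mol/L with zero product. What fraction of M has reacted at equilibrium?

X = 0.456

Let X = conversion of M; extent ξ = 1.35·X mol/L.
Concentrations: [M] = 1.35 − 1.35X; [R] = 2.7X.
Kc = [R]^2 / ([M]).
Solving Kc = 2.07 for X ∈ (0,1): X = 0.456.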